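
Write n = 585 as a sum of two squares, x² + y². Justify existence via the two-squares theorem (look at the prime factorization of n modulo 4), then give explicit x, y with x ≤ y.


Step 1: Factor n = 585 = 3^2 · 5 · 13.
Step 2: Check the mod-4 condition on each prime factor: 3 ≡ 3 (mod 4), exponent 2 (must be even); 5 ≡ 1 (mod 4), exponent 1; 13 ≡ 1 (mod 4), exponent 1.
All primes ≡ 3 (mod 4) appear to even exponent (or don't appear), so by the two-squares theorem n IS expressible as a sum of two squares.
Step 3: Build a representation. Group n = k² · m with k = 3 and m = 5 · 13 = 65 (a product of primes ≡ 1 (mod 4)); a representation of m scales to one of n via (k·x)² + (k·y)² = k²(x² + y²). Each prime p ≡ 1 (mod 4) is itself a sum of two squares; find a² by testing p − a² for a perfect square:
  5: 5 − 1² = 4 = 2² ⇒ 5 = 1² + 2².
  13: 13 − 1² = 12, 13 − 2² = 9 = 3² ⇒ 13 = 2² + 3².
  Combine using the Brahmagupta–Fibonacci identity (a² + b²)(c² + d²) = (ac − bd)² + (ad + bc)² = (ac + bd)² + (ad − bc)²:
  5 · 13 = 65: from (1² + 2²)(2² + 3²), take (1·2 − 2·3, 1·3 + 2·2) = (2 − 6, 3 + 4) = (-4, 7); dropping signs (only squares matter) gives (4, 7); check 4² + 7² = 16 + 49 = 65 ✓.
  Scale by k = 3: (3·4, 3·7) = (12, 21).
Step 4: Order so x ≤ y and verify: 12² + 21² = 144 + 441 = 585 = n. ✓

n = 585 = 12² + 21² (one valid representation with x ≤ y).


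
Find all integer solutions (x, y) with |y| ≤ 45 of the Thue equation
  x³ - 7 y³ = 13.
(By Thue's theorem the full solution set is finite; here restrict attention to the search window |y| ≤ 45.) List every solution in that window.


The equation is x³ - 7y³ = 13. For fixed y, x³ = 7·y³ + 13, so a solution requires the RHS to be a perfect cube.
Strategy: iterate y from -45 to 45, compute RHS = 7·y³ + 13, and check whether it is a (positive or negative) perfect cube.
Check small values of y:
  y = 0: RHS = 13 is not a perfect cube.
  y = 1: RHS = 20 is not a perfect cube.
  y = -1: RHS = 6 is not a perfect cube.
  y = 2: RHS = 69 is not a perfect cube.
  y = -2: RHS = -43 is not a perfect cube.
  y = 3: RHS = 202 is not a perfect cube.
  y = -3: RHS = -176 is not a perfect cube.
Continuing the search up to |y| = 45 finds no solutions either.
No (x, y) in the scanned range satisfies the equation.

No integer solutions with |y| ≤ 45.


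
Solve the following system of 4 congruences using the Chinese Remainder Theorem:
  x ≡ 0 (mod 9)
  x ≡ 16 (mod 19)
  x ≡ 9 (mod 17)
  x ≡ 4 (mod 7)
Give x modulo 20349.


Product of moduli M = 9 · 19 · 17 · 7 = 20349.
Merge one congruence at a time:
  Start: x ≡ 0 (mod 9).
  Combine with x ≡ 16 (mod 19); new modulus lcm = 171.
    Write x = 0 + 9·t and substitute into x ≡ 16 (mod 19): 9·t ≡ 16 − 0 = 16 (mod 19).
    The inverse of 9 mod 19 is 17 (since 9·17 = 153 = 8·19 + 1), so t ≡ 17·16 = 272 ≡ 6 (mod 19).
    Then x = 0 + 9·6 = 54, valid modulo lcm(9, 19) = 171: x ≡ 54 (mod 171).
  Combine with x ≡ 9 (mod 17); new modulus lcm = 2907.
    Write x = 54 + 171·t and substitute into x ≡ 9 (mod 17): 171·t ≡ 9 − 54 = -45 (mod 17).
    Reduce coefficients mod 17: 1·t ≡ 6 (mod 17).
    So t ≡ 6 (mod 17).
    Then x = 54 + 171·6 = 1080, valid modulo lcm(171, 17) = 2907: x ≡ 1080 (mod 2907).
  Combine with x ≡ 4 (mod 7); new modulus lcm = 20349.
    Write x = 1080 + 2907·t and substitute into x ≡ 4 (mod 7): 2907·t ≡ 4 − 1080 = -1076 (mod 7).
    Reduce coefficients mod 7: 2·t ≡ 2 (mod 7).
    The inverse of 2 mod 7 is 4 (since 2·4 = 8 = 1·7 + 1), so t ≡ 4·2 = 8 ≡ 1 (mod 7).
    Then x = 1080 + 2907·1 = 3987, valid modulo lcm(2907, 7) = 20349: x ≡ 3987 (mod 20349).
Verify against each original: 3987 mod 9 = 0, 3987 mod 19 = 16, 3987 mod 17 = 9, 3987 mod 7 = 4.

x ≡ 3987 (mod 20349).


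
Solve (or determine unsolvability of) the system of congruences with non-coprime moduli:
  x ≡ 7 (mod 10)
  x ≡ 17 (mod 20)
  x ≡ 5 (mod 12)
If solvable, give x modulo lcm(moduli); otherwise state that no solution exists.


Moduli 10, 20, 12 are not pairwise coprime, so CRT works modulo lcm(m_i) when all pairwise compatibility conditions hold.
Pairwise compatibility: gcd(m_i, m_j) must divide a_i - a_j for every pair.
Merge one congruence at a time:
  Start: x ≡ 7 (mod 10).
  Combine with x ≡ 17 (mod 20): gcd(10, 20) = 10; 17 - 7 = 10, which IS divisible by 10, so compatible.
    Write x = 7 + 10·t and substitute into x ≡ 17 (mod 20): 10·t ≡ 17 − 7 = 10 (mod 20).
    Divide the congruence (and modulus) by g = 10: 1·t ≡ 1 (mod 2).
    So t ≡ 1 (mod 2).
    Then x = 7 + 10·1 = 17, valid modulo lcm(10, 20) = 20: x ≡ 17 (mod 20).
  Combine with x ≡ 5 (mod 12): gcd(20, 12) = 4; 5 - 17 = -12, which IS divisible by 4, so compatible.
    Write x = 17 + 20·t and substitute into x ≡ 5 (mod 12): 20·t ≡ 5 − 17 = -12 (mod 12).
    Divide the congruence (and modulus) by g = 4: 5·t ≡ -3 (mod 3).
    Reduce coefficients mod 3: 2·t ≡ 0 (mod 3).
    The inverse of 2 mod 3 is 2 (since 2·2 = 4 = 1·3 + 1), so t ≡ 2·0 = 0 ≡ 0 (mod 3).
    Then x = 17 + 20·0 = 17, valid modulo lcm(20, 12) = 60: x ≡ 17 (mod 60).
Verify: 17 mod 10 = 7, 17 mod 20 = 17, 17 mod 12 = 5.

x ≡ 17 (mod 60).


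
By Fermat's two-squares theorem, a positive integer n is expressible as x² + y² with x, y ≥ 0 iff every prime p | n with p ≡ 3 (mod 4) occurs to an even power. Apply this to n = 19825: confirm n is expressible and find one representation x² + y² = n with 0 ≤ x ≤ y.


Step 1: Factor n = 19825 = 5^2 · 13 · 61.
Step 2: Check the mod-4 condition on each prime factor: 5 ≡ 1 (mod 4), exponent 2; 13 ≡ 1 (mod 4), exponent 1; 61 ≡ 1 (mod 4), exponent 1.
All primes ≡ 3 (mod 4) appear to even exponent (or don't appear), so by the two-squares theorem n IS expressible as a sum of two squares.
Step 3: Build a representation. Group n = k² · m with k = 5 and m = 13 · 61 = 793 (a product of primes ≡ 1 (mod 4)); a representation of m scales to one of n via (k·x)² + (k·y)² = k²(x² + y²). Each prime p ≡ 1 (mod 4) is itself a sum of two squares; find a² by testing p − a² for a perfect square:
  13: 13 − 1² = 12, 13 − 2² = 9 = 3² ⇒ 13 = 2² + 3².
  61: 61 − 1² = 60, 61 − 2² = 57, 61 − 3² = 52, 61 − 4² = 45, 61 − 5² = 36 = 6² ⇒ 61 = 5² + 6².
  Combine using the Brahmagupta–Fibonacci identity (a² + b²)(c² + d²) = (ac − bd)² + (ad + bc)² = (ac + bd)² + (ad − bc)²:
  13 · 61 = 793: from (2² + 3²)(5² + 6²), take (2·5 − 3·6, 2·6 + 3·5) = (10 − 18, 12 + 15) = (-8, 27); dropping signs (only squares matter) gives (8, 27); check 8² + 27² = 64 + 729 = 793 ✓.
  Scale by k = 5: (5·8, 5·27) = (40, 135).
Step 4: Order so x ≤ y and verify: 40² + 135² = 1600 + 18225 = 19825 = n. ✓

n = 19825 = 40² + 135² (one valid representation with x ≤ y).


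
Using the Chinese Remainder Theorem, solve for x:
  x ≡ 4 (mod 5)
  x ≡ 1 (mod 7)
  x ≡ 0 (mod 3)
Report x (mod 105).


Moduli 5, 7, 3 are pairwise coprime; by CRT there is a unique solution modulo M = 5 · 7 · 3 = 105.
Solve pairwise, accumulating the modulus:
  Start with x ≡ 4 (mod 5).
  Combine with x ≡ 1 (mod 7): since gcd(5, 7) = 1, we get a unique residue mod 35.
    Write x = 4 + 5·t and substitute into x ≡ 1 (mod 7): 5·t ≡ 1 − 4 = -3 (mod 7).
    Reduce coefficients mod 7: 5·t ≡ 4 (mod 7).
    The inverse of 5 mod 7 is 3 (since 5·3 = 15 = 2·7 + 1), so t ≡ 3·4 = 12 ≡ 5 (mod 7).
    Then x = 4 + 5·5 = 29, valid modulo lcm(5, 7) = 35: x ≡ 29 (mod 35).
  Combine with x ≡ 0 (mod 3): since gcd(35, 3) = 1, we get a unique residue mod 105.
    Write x = 29 + 35·t and substitute into x ≡ 0 (mod 3): 35·t ≡ 0 − 29 = -29 (mod 3).
    Reduce coefficients mod 3: 2·t ≡ 1 (mod 3).
    The inverse of 2 mod 3 is 2 (since 2·2 = 4 = 1·3 + 1), so t ≡ 2·1 = 2 ≡ 2 (mod 3).
    Then x = 29 + 35·2 = 99, valid modulo lcm(35, 3) = 105: x ≡ 99 (mod 105).
Verify: 99 mod 5 = 4 ✓, 99 mod 7 = 1 ✓, 99 mod 3 = 0 ✓.

x ≡ 99 (mod 105).


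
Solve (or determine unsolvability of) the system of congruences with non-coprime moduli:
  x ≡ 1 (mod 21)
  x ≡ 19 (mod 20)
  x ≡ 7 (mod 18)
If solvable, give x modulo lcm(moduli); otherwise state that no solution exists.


Moduli 21, 20, 18 are not pairwise coprime, so CRT works modulo lcm(m_i) when all pairwise compatibility conditions hold.
Pairwise compatibility: gcd(m_i, m_j) must divide a_i - a_j for every pair.
Merge one congruence at a time:
  Start: x ≡ 1 (mod 21).
  Combine with x ≡ 19 (mod 20): gcd(21, 20) = 1; 19 - 1 = 18, which IS divisible by 1, so compatible.
    Write x = 1 + 21·t and substitute into x ≡ 19 (mod 20): 21·t ≡ 19 − 1 = 18 (mod 20).
    Reduce coefficients mod 20: 1·t ≡ 18 (mod 20).
    So t ≡ 18 (mod 20).
    Then x = 1 + 21·18 = 379, valid modulo lcm(21, 20) = 420: x ≡ 379 (mod 420).
  Combine with x ≡ 7 (mod 18): gcd(420, 18) = 6; 7 - 379 = -372, which IS divisible by 6, so compatible.
    Write x = 379 + 420·t and substitute into x ≡ 7 (mod 18): 420·t ≡ 7 − 379 = -372 (mod 18).
    Divide the congruence (and modulus) by g = 6: 70·t ≡ -62 (mod 3).
    Reduce coefficients mod 3: 1·t ≡ 1 (mod 3).
    So t ≡ 1 (mod 3).
    Then x = 379 + 420·1 = 799, valid modulo lcm(420, 18) = 1260: x ≡ 799 (mod 1260).
Verify: 799 mod 21 = 1, 799 mod 20 = 19, 799 mod 18 = 7.

x ≡ 799 (mod 1260).


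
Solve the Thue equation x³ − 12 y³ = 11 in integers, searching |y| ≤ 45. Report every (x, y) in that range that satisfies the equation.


The equation is x³ - 12y³ = 11. For fixed y, x³ = 12·y³ + 11, so a solution requires the RHS to be a perfect cube.
Strategy: iterate y from -45 to 45, compute RHS = 12·y³ + 11, and check whether it is a (positive or negative) perfect cube.
Check small values of y:
  y = 0: RHS = 11 is not a perfect cube.
  y = 1: RHS = 23 is not a perfect cube.
  y = -1: RHS = -1 = (-1)³ ⇒ x = -1 works.
  y = 2: RHS = 107 is not a perfect cube.
  y = -2: RHS = -85 is not a perfect cube.
  y = 3: RHS = 335 is not a perfect cube.
  y = -3: RHS = -313 is not a perfect cube.
Continuing the search up to |y| = 45 finds no further solutions beyond those listed.
Collected solutions: (-1, -1).

Solutions (with |y| ≤ 45): (-1, -1).


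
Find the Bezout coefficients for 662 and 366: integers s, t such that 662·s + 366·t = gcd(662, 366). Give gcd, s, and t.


Euclidean algorithm on (662, 366) — divide until remainder is 0:
  662 = 1 · 366 + 296
  366 = 1 · 296 + 70
  296 = 4 · 70 + 16
  70 = 4 · 16 + 6
  16 = 2 · 6 + 4
  6 = 1 · 4 + 2
  4 = 2 · 2 + 0
gcd(662, 366) = 2.
Track Bezout coefficients alongside the remainders: start with r₀ = 662 = a·1 + b·0 (s = 1, t = 0) and r₁ = 366 = a·0 + b·1 (s = 0, t = 1); each new remainder r_{k+1} = r_{k-1} − q_k·r_k inherits s_{k+1} = s_{k-1} − q_k·s_k, t_{k+1} = t_{k-1} − q_k·t_k, so r_k = a·s_k + b·t_k at every step:
  q = 1: r = 296, s = 1 − 1·0 = 1, t = 0 − 1·1 = -1  (check: 662·1 + 366·(-1) = 296)
  q = 1: r = 70, s = 0 − 1·1 = -1, t = 1 − 1·(-1) = 2  (check: 662·(-1) + 366·2 = 70)
  q = 4: r = 16, s = 1 − 4·(-1) = 5, t = -1 − 4·2 = -9  (check: 662·5 + 366·(-9) = 16)
  q = 4: r = 6, s = -1 − 4·5 = -21, t = 2 − 4·(-9) = 38  (check: 662·(-21) + 366·38 = 6)
  q = 2: r = 4, s = 5 − 2·(-21) = 47, t = -9 − 2·38 = -85  (check: 662·47 + 366·(-85) = 4)
  q = 1: r = 2, s = -21 − 1·47 = -68, t = 38 − 1·(-85) = 123  (check: 662·(-68) + 366·123 = 2)
The row with r = 2 (the gcd) gives the Bezout coefficients s = -68, t = 123.
Result: 662 · (-68) + 366 · (123) = 2.

gcd(662, 366) = 2; s = -68, t = 123 (check: 662·(-68) + 366·123 = 2).


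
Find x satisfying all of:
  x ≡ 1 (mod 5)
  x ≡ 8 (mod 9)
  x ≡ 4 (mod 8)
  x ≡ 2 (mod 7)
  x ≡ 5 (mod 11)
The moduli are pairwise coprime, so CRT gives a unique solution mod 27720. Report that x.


Product of moduli M = 5 · 9 · 8 · 7 · 11 = 27720.
Merge one congruence at a time:
  Start: x ≡ 1 (mod 5).
  Combine with x ≡ 8 (mod 9); new modulus lcm = 45.
    Write x = 1 + 5·t and substitute into x ≡ 8 (mod 9): 5·t ≡ 8 − 1 = 7 (mod 9).
    The inverse of 5 mod 9 is 2 (since 5·2 = 10 = 1·9 + 1), so t ≡ 2·7 = 14 ≡ 5 (mod 9).
    Then x = 1 + 5·5 = 26, valid modulo lcm(5, 9) = 45: x ≡ 26 (mod 45).
  Combine with x ≡ 4 (mod 8); new modulus lcm = 360.
    Write x = 26 + 45·t and substitute into x ≡ 4 (mod 8): 45·t ≡ 4 − 26 = -22 (mod 8).
    Reduce coefficients mod 8: 5·t ≡ 2 (mod 8).
    The inverse of 5 mod 8 is 5 (since 5·5 = 25 = 3·8 + 1), so t ≡ 5·2 = 10 ≡ 2 (mod 8).
    Then x = 26 + 45·2 = 116, valid modulo lcm(45, 8) = 360: x ≡ 116 (mod 360).
  Combine with x ≡ 2 (mod 7); new modulus lcm = 2520.
    Write x = 116 + 360·t and substitute into x ≡ 2 (mod 7): 360·t ≡ 2 − 116 = -114 (mod 7).
    Reduce coefficients mod 7: 3·t ≡ 5 (mod 7).
    The inverse of 3 mod 7 is 5 (since 3·5 = 15 = 2·7 + 1), so t ≡ 5·5 = 25 ≡ 4 (mod 7).
    Then x = 116 + 360·4 = 1556, valid modulo lcm(360, 7) = 2520: x ≡ 1556 (mod 2520).
  Combine with x ≡ 5 (mod 11); new modulus lcm = 27720.
    Write x = 1556 + 2520·t and substitute into x ≡ 5 (mod 11): 2520·t ≡ 5 − 1556 = -1551 (mod 11).
    Reduce coefficients mod 11: 1·t ≡ 0 (mod 11).
    So t ≡ 0 (mod 11).
    Then x = 1556 + 2520·0 = 1556, valid modulo lcm(2520, 11) = 27720: x ≡ 1556 (mod 27720).
Verify against each original: 1556 mod 5 = 1, 1556 mod 9 = 8, 1556 mod 8 = 4, 1556 mod 7 = 2, 1556 mod 11 = 5.

x ≡ 1556 (mod 27720).


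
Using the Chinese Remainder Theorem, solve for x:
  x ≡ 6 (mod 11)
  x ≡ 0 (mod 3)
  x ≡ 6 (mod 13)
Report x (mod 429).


Moduli 11, 3, 13 are pairwise coprime; by CRT there is a unique solution modulo M = 11 · 3 · 13 = 429.
Solve pairwise, accumulating the modulus:
  Start with x ≡ 6 (mod 11).
  Combine with x ≡ 0 (mod 3): since gcd(11, 3) = 1, we get a unique residue mod 33.
    Write x = 6 + 11·t and substitute into x ≡ 0 (mod 3): 11·t ≡ 0 − 6 = -6 (mod 3).
    Reduce coefficients mod 3: 2·t ≡ 0 (mod 3).
    The inverse of 2 mod 3 is 2 (since 2·2 = 4 = 1·3 + 1), so t ≡ 2·0 = 0 ≡ 0 (mod 3).
    Then x = 6 + 11·0 = 6, valid modulo lcm(11, 3) = 33: x ≡ 6 (mod 33).
  Combine with x ≡ 6 (mod 13): since gcd(33, 13) = 1, we get a unique residue mod 429.
    Write x = 6 + 33·t and substitute into x ≡ 6 (mod 13): 33·t ≡ 6 − 6 = 0 (mod 13).
    Reduce coefficients mod 13: 7·t ≡ 0 (mod 13).
    The inverse of 7 mod 13 is 2 (since 7·2 = 14 = 1·13 + 1), so t ≡ 2·0 = 0 ≡ 0 (mod 13).
    Then x = 6 + 33·0 = 6, valid modulo lcm(33, 13) = 429: x ≡ 6 (mod 429).
Verify: 6 mod 11 = 6 ✓, 6 mod 3 = 0 ✓, 6 mod 13 = 6 ✓.

x ≡ 6 (mod 429).


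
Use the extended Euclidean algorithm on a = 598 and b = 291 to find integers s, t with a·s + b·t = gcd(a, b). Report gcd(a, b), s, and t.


Euclidean algorithm on (598, 291) — divide until remainder is 0:
  598 = 2 · 291 + 16
  291 = 18 · 16 + 3
  16 = 5 · 3 + 1
  3 = 3 · 1 + 0
gcd(598, 291) = 1.
Track Bezout coefficients alongside the remainders: start with r₀ = 598 = a·1 + b·0 (s = 1, t = 0) and r₁ = 291 = a·0 + b·1 (s = 0, t = 1); each new remainder r_{k+1} = r_{k-1} − q_k·r_k inherits s_{k+1} = s_{k-1} − q_k·s_k, t_{k+1} = t_{k-1} − q_k·t_k, so r_k = a·s_k + b·t_k at every step:
  q = 2: r = 16, s = 1 − 2·0 = 1, t = 0 − 2·1 = -2  (check: 598·1 + 291·(-2) = 16)
  q = 18: r = 3, s = 0 − 18·1 = -18, t = 1 − 18·(-2) = 37  (check: 598·(-18) + 291·37 = 3)
  q = 5: r = 1, s = 1 − 5·(-18) = 91, t = -2 − 5·37 = -187  (check: 598·91 + 291·(-187) = 1)
The row with r = 1 (the gcd) gives the Bezout coefficients s = 91, t = -187.
Result: 598 · (91) + 291 · (-187) = 1.

gcd(598, 291) = 1; s = 91, t = -187 (check: 598·91 + 291·(-187) = 1).


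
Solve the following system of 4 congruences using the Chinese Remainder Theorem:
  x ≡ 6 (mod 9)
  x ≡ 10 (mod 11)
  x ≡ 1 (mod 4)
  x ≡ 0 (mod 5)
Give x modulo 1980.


Product of moduli M = 9 · 11 · 4 · 5 = 1980.
Merge one congruence at a time:
  Start: x ≡ 6 (mod 9).
  Combine with x ≡ 10 (mod 11); new modulus lcm = 99.
    Write x = 6 + 9·t and substitute into x ≡ 10 (mod 11): 9·t ≡ 10 − 6 = 4 (mod 11).
    The inverse of 9 mod 11 is 5 (since 9·5 = 45 = 4·11 + 1), so t ≡ 5·4 = 20 ≡ 9 (mod 11).
    Then x = 6 + 9·9 = 87, valid modulo lcm(9, 11) = 99: x ≡ 87 (mod 99).
  Combine with x ≡ 1 (mod 4); new modulus lcm = 396.
    Write x = 87 + 99·t and substitute into x ≡ 1 (mod 4): 99·t ≡ 1 − 87 = -86 (mod 4).
    Reduce coefficients mod 4: 3·t ≡ 2 (mod 4).
    The inverse of 3 mod 4 is 3 (since 3·3 = 9 = 2·4 + 1), so t ≡ 3·2 = 6 ≡ 2 (mod 4).
    Then x = 87 + 99·2 = 285, valid modulo lcm(99, 4) = 396: x ≡ 285 (mod 396).
  Combine with x ≡ 0 (mod 5); new modulus lcm = 1980.
    Write x = 285 + 396·t and substitute into x ≡ 0 (mod 5): 396·t ≡ 0 − 285 = -285 (mod 5).
    Reduce coefficients mod 5: 1·t ≡ 0 (mod 5).
    So t ≡ 0 (mod 5).
    Then x = 285 + 396·0 = 285, valid modulo lcm(396, 5) = 1980: x ≡ 285 (mod 1980).
Verify against each original: 285 mod 9 = 6, 285 mod 11 = 10, 285 mod 4 = 1, 285 mod 5 = 0.

x ≡ 285 (mod 1980).


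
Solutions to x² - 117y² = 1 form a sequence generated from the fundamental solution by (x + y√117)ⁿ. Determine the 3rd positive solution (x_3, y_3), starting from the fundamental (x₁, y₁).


Step 1: Find the fundamental solution (x₁, y₁) of x² - 117y² = 1.
  Expand √117 as a continued fraction. a₀ = ⌊√117⌋ = 10; iterate m_{k+1} = d_k·a_k − m_k, d_{k+1} = (117 − m_{k+1}²)/d_k, a_{k+1} = ⌊(a₀ + m_{k+1})/d_{k+1}⌋ (starting m₀ = 0, d₀ = 1), with convergents p_k = a_k·p_{k-1} + p_{k-2}, q_k = a_k·q_{k-1} + q_{k-2} (p₋₁ = 1, q₋₁ = 0):
  k = 0: a₀ = 10; p₀/q₀ = 10/1; p₀² − 117·q₀² = 100 − 117 = -17.
  k = 1: m = 10, d = 17, a = ⌊(10 + 10)/17⌋ = 1; p/q = (1·10 + 1)/(1·1 + 0) = 11/1; p² − 117·q² = 121 − 117 = 4.
  k = 2: m = 7, d = 4, a = ⌊(10 + 7)/4⌋ = 4; p/q = (4·11 + 10)/(4·1 + 1) = 54/5; p² − 117·q² = 2916 − 2925 = -9.
  k = 3: m = 9, d = 9, a = ⌊(10 + 9)/9⌋ = 2; p/q = (2·54 + 11)/(2·5 + 1) = 119/11; p² − 117·q² = 14161 − 14157 = 4.
  k = 4: m = 9, d = 4, a = ⌊(10 + 9)/4⌋ = 4; p/q = (4·119 + 54)/(4·11 + 5) = 530/49; p² − 117·q² = 280900 − 280917 = -17.
  k = 5: m = 7, d = 17, a = ⌊(10 + 7)/17⌋ = 1; p/q = (1·530 + 119)/(1·49 + 11) = 649/60; p² − 117·q² = 421201 − 421200 = 1.
  The first convergent with p² − 117·q² = 1 gives the fundamental solution (x₁, y₁) = (649, 60).
Step 2: Apply the recurrence (x_{n+1}, y_{n+1}) = (x₁x_n + 117y₁y_n, x₁y_n + y₁x_n) repeatedly.
  From (x_1, y_1) = (649, 60): x_2 = 649·649 + 117·60·60 = 842401; y_2 = 649·60 + 60·649 = 77880.
  From (x_2, y_2) = (842401, 77880): x_3 = 649·842401 + 117·60·77880 = 1093435849; y_3 = 649·77880 + 60·842401 = 101088180.
Step 3: Verify x_3² - 117·y_3² = 1195601955878350801 - 1195601955878350800 = 1 (should be 1). ✓

(x_1, y_1) = (649, 60); (x_3, y_3) = (1093435849, 101088180).


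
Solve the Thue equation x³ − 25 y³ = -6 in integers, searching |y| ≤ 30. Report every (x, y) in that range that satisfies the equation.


The equation is x³ - 25y³ = -6. For fixed y, x³ = 25·y³ − 6, so a solution requires the RHS to be a perfect cube.
Strategy: iterate y from -30 to 30, compute RHS = 25·y³ − 6, and check whether it is a (positive or negative) perfect cube.
Check small values of y:
  y = 0: RHS = -6 is not a perfect cube.
  y = 1: RHS = 19 is not a perfect cube.
  y = -1: RHS = -31 is not a perfect cube.
  y = 2: RHS = 194 is not a perfect cube.
  y = -2: RHS = -206 is not a perfect cube.
  y = 3: RHS = 669 is not a perfect cube.
  y = -3: RHS = -681 is not a perfect cube.
Continuing the search up to |y| = 30 finds no solutions either.
No (x, y) in the scanned range satisfies the equation.

No integer solutions with |y| ≤ 30.


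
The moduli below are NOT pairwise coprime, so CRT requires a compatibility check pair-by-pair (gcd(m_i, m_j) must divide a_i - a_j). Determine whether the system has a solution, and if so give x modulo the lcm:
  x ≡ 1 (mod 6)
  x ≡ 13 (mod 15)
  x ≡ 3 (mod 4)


Moduli 6, 15, 4 are not pairwise coprime, so CRT works modulo lcm(m_i) when all pairwise compatibility conditions hold.
Pairwise compatibility: gcd(m_i, m_j) must divide a_i - a_j for every pair.
Merge one congruence at a time:
  Start: x ≡ 1 (mod 6).
  Combine with x ≡ 13 (mod 15): gcd(6, 15) = 3; 13 - 1 = 12, which IS divisible by 3, so compatible.
    Write x = 1 + 6·t and substitute into x ≡ 13 (mod 15): 6·t ≡ 13 − 1 = 12 (mod 15).
    Divide the congruence (and modulus) by g = 3: 2·t ≡ 4 (mod 5).
    The inverse of 2 mod 5 is 3 (since 2·3 = 6 = 1·5 + 1), so t ≡ 3·4 = 12 ≡ 2 (mod 5).
    Then x = 1 + 6·2 = 13, valid modulo lcm(6, 15) = 30: x ≡ 13 (mod 30).
  Combine with x ≡ 3 (mod 4): gcd(30, 4) = 2; 3 - 13 = -10, which IS divisible by 2, so compatible.
    Write x = 13 + 30·t and substitute into x ≡ 3 (mod 4): 30·t ≡ 3 − 13 = -10 (mod 4).
    Divide the congruence (and modulus) by g = 2: 15·t ≡ -5 (mod 2).
    Reduce coefficients mod 2: 1·t ≡ 1 (mod 2).
    So t ≡ 1 (mod 2).
    Then x = 13 + 30·1 = 43, valid modulo lcm(30, 4) = 60: x ≡ 43 (mod 60).
Verify: 43 mod 6 = 1, 43 mod 15 = 13, 43 mod 4 = 3.

x ≡ 43 (mod 60).


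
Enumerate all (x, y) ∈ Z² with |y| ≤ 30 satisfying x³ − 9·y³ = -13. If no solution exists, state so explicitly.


The equation is x³ - 9y³ = -13. For fixed y, x³ = 9·y³ − 13, so a solution requires the RHS to be a perfect cube.
Strategy: iterate y from -30 to 30, compute RHS = 9·y³ − 13, and check whether it is a (positive or negative) perfect cube.
Check small values of y:
  y = 0: RHS = -13 is not a perfect cube.
  y = 1: RHS = -4 is not a perfect cube.
  y = -1: RHS = -22 is not a perfect cube.
  y = 2: RHS = 59 is not a perfect cube.
  y = -2: RHS = -85 is not a perfect cube.
  y = 3: RHS = 230 is not a perfect cube.
  y = -3: RHS = -256 is not a perfect cube.
Continuing the search up to |y| = 30 finds no solutions either.
No (x, y) in the scanned range satisfies the equation.

No integer solutions with |y| ≤ 30.


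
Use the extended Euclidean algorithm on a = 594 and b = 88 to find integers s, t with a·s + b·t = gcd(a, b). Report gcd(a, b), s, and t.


Euclidean algorithm on (594, 88) — divide until remainder is 0:
  594 = 6 · 88 + 66
  88 = 1 · 66 + 22
  66 = 3 · 22 + 0
gcd(594, 88) = 22.
Track Bezout coefficients alongside the remainders: start with r₀ = 594 = a·1 + b·0 (s = 1, t = 0) and r₁ = 88 = a·0 + b·1 (s = 0, t = 1); each new remainder r_{k+1} = r_{k-1} − q_k·r_k inherits s_{k+1} = s_{k-1} − q_k·s_k, t_{k+1} = t_{k-1} − q_k·t_k, so r_k = a·s_k + b·t_k at every step:
  q = 6: r = 66, s = 1 − 6·0 = 1, t = 0 − 6·1 = -6  (check: 594·1 + 88·(-6) = 66)
  q = 1: r = 22, s = 0 − 1·1 = -1, t = 1 − 1·(-6) = 7  (check: 594·(-1) + 88·7 = 22)
The row with r = 22 (the gcd) gives the Bezout coefficients s = -1, t = 7.
Result: 594 · (-1) + 88 · (7) = 22.

gcd(594, 88) = 22; s = -1, t = 7 (check: 594·(-1) + 88·7 = 22).


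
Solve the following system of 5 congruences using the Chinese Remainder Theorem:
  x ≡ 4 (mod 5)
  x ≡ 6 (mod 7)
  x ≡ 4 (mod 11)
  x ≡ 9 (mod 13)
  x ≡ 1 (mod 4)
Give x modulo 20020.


Product of moduli M = 5 · 7 · 11 · 13 · 4 = 20020.
Merge one congruence at a time:
  Start: x ≡ 4 (mod 5).
  Combine with x ≡ 6 (mod 7); new modulus lcm = 35.
    Write x = 4 + 5·t and substitute into x ≡ 6 (mod 7): 5·t ≡ 6 − 4 = 2 (mod 7).
    The inverse of 5 mod 7 is 3 (since 5·3 = 15 = 2·7 + 1), so t ≡ 3·2 = 6 ≡ 6 (mod 7).
    Then x = 4 + 5·6 = 34, valid modulo lcm(5, 7) = 35: x ≡ 34 (mod 35).
  Combine with x ≡ 4 (mod 11); new modulus lcm = 385.
    Write x = 34 + 35·t and substitute into x ≡ 4 (mod 11): 35·t ≡ 4 − 34 = -30 (mod 11).
    Reduce coefficients mod 11: 2·t ≡ 3 (mod 11).
    The inverse of 2 mod 11 is 6 (since 2·6 = 12 = 1·11 + 1), so t ≡ 6·3 = 18 ≡ 7 (mod 11).
    Then x = 34 + 35·7 = 279, valid modulo lcm(35, 11) = 385: x ≡ 279 (mod 385).
  Combine with x ≡ 9 (mod 13); new modulus lcm = 5005.
    Write x = 279 + 385·t and substitute into x ≡ 9 (mod 13): 385·t ≡ 9 − 279 = -270 (mod 13).
    Reduce coefficients mod 13: 8·t ≡ 3 (mod 13).
    The inverse of 8 mod 13 is 5 (since 8·5 = 40 = 3·13 + 1), so t ≡ 5·3 = 15 ≡ 2 (mod 13).
    Then x = 279 + 385·2 = 1049, valid modulo lcm(385, 13) = 5005: x ≡ 1049 (mod 5005).
  Combine with x ≡ 1 (mod 4); new modulus lcm = 20020.
    Write x = 1049 + 5005·t and substitute into x ≡ 1 (mod 4): 5005·t ≡ 1 − 1049 = -1048 (mod 4).
    Reduce coefficients mod 4: 1·t ≡ 0 (mod 4).
    So t ≡ 0 (mod 4).
    Then x = 1049 + 5005·0 = 1049, valid modulo lcm(5005, 4) = 20020: x ≡ 1049 (mod 20020).
Verify against each original: 1049 mod 5 = 4, 1049 mod 7 = 6, 1049 mod 11 = 4, 1049 mod 13 = 9, 1049 mod 4 = 1.

x ≡ 1049 (mod 20020).


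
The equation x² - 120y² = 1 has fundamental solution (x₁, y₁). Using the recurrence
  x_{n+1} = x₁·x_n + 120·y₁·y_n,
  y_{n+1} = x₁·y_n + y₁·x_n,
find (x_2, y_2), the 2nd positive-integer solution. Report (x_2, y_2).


Step 1: Find the fundamental solution (x₁, y₁) of x² - 120y² = 1.
  Expand √120 as a continued fraction. a₀ = ⌊√120⌋ = 10; iterate m_{k+1} = d_k·a_k − m_k, d_{k+1} = (120 − m_{k+1}²)/d_k, a_{k+1} = ⌊(a₀ + m_{k+1})/d_{k+1}⌋ (starting m₀ = 0, d₀ = 1), with convergents p_k = a_k·p_{k-1} + p_{k-2}, q_k = a_k·q_{k-1} + q_{k-2} (p₋₁ = 1, q₋₁ = 0):
  k = 0: a₀ = 10; p₀/q₀ = 10/1; p₀² − 120·q₀² = 100 − 120 = -20.
  k = 1: m = 10, d = 20, a = ⌊(10 + 10)/20⌋ = 1; p/q = (1·10 + 1)/(1·1 + 0) = 11/1; p² − 120·q² = 121 − 120 = 1.
  The first convergent with p² − 120·q² = 1 gives the fundamental solution (x₁, y₁) = (11, 1).
Step 2: Apply the recurrence (x_{n+1}, y_{n+1}) = (x₁x_n + 120y₁y_n, x₁y_n + y₁x_n) repeatedly.
  From (x_1, y_1) = (11, 1): x_2 = 11·11 + 120·1·1 = 241; y_2 = 11·1 + 1·11 = 22.
Step 3: Verify x_2² - 120·y_2² = 58081 - 58080 = 1 (should be 1). ✓

(x_1, y_1) = (11, 1); (x_2, y_2) = (241, 22).


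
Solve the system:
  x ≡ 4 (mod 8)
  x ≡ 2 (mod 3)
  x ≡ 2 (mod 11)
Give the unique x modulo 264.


Moduli 8, 3, 11 are pairwise coprime; by CRT there is a unique solution modulo M = 8 · 3 · 11 = 264.
Solve pairwise, accumulating the modulus:
  Start with x ≡ 4 (mod 8).
  Combine with x ≡ 2 (mod 3): since gcd(8, 3) = 1, we get a unique residue mod 24.
    Write x = 4 + 8·t and substitute into x ≡ 2 (mod 3): 8·t ≡ 2 − 4 = -2 (mod 3).
    Reduce coefficients mod 3: 2·t ≡ 1 (mod 3).
    The inverse of 2 mod 3 is 2 (since 2·2 = 4 = 1·3 + 1), so t ≡ 2·1 = 2 ≡ 2 (mod 3).
    Then x = 4 + 8·2 = 20, valid modulo lcm(8, 3) = 24: x ≡ 20 (mod 24).
  Combine with x ≡ 2 (mod 11): since gcd(24, 11) = 1, we get a unique residue mod 264.
    Write x = 20 + 24·t and substitute into x ≡ 2 (mod 11): 24·t ≡ 2 − 20 = -18 (mod 11).
    Reduce coefficients mod 11: 2·t ≡ 4 (mod 11).
    The inverse of 2 mod 11 is 6 (since 2·6 = 12 = 1·11 + 1), so t ≡ 6·4 = 24 ≡ 2 (mod 11).
    Then x = 20 + 24·2 = 68, valid modulo lcm(24, 11) = 264: x ≡ 68 (mod 264).
Verify: 68 mod 8 = 4 ✓, 68 mod 3 = 2 ✓, 68 mod 11 = 2 ✓.

x ≡ 68 (mod 264).


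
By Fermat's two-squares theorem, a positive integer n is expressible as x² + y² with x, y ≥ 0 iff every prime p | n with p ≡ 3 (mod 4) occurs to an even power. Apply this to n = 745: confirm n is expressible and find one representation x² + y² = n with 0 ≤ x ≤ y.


Step 1: Factor n = 745 = 5 · 149.
Step 2: Check the mod-4 condition on each prime factor: 5 ≡ 1 (mod 4), exponent 1; 149 ≡ 1 (mod 4), exponent 1.
All primes ≡ 3 (mod 4) appear to even exponent (or don't appear), so by the two-squares theorem n IS expressible as a sum of two squares.
Step 3: Build a representation. Here n = 5 · 149 is a product of primes ≡ 1 (mod 4). Each prime p ≡ 1 (mod 4) is itself a sum of two squares; find a² by testing p − a² for a perfect square:
  5: 5 − 1² = 4 = 2² ⇒ 5 = 1² + 2².
  149: 149 − 1² = 148, 149 − 2² = 145, 149 − 3² = 140, 149 − 4² = 133, 149 − 5² = 124, 149 − 6² = 113, 149 − 7² = 100 = 10² ⇒ 149 = 7² + 10².
  Combine using the Brahmagupta–Fibonacci identity (a² + b²)(c² + d²) = (ac − bd)² + (ad + bc)² = (ac + bd)² + (ad − bc)²:
  5 · 149 = 745: from (1² + 2²)(7² + 10²), take (1·7 − 2·10, 1·10 + 2·7) = (7 − 20, 10 + 14) = (-13, 24); dropping signs (only squares matter) gives (13, 24); check 13² + 24² = 169 + 576 = 745 ✓.
Step 4: Order so x ≤ y and verify: 13² + 24² = 169 + 576 = 745 = n. ✓

n = 745 = 13² + 24² (one valid representation with x ≤ y).


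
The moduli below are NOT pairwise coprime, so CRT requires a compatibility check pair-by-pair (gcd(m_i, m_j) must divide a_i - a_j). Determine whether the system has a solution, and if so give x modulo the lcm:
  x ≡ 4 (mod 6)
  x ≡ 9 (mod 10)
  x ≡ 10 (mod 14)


Moduli 6, 10, 14 are not pairwise coprime, so CRT works modulo lcm(m_i) when all pairwise compatibility conditions hold.
Pairwise compatibility: gcd(m_i, m_j) must divide a_i - a_j for every pair.
Merge one congruence at a time:
  Start: x ≡ 4 (mod 6).
  Combine with x ≡ 9 (mod 10): gcd(6, 10) = 2, and 9 - 4 = 5 is NOT divisible by 2.
    ⇒ system is inconsistent (no integer solution).

No solution (the system is inconsistent).


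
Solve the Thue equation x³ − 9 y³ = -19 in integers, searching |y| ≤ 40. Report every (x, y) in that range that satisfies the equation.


The equation is x³ - 9y³ = -19. For fixed y, x³ = 9·y³ − 19, so a solution requires the RHS to be a perfect cube.
Strategy: iterate y from -40 to 40, compute RHS = 9·y³ − 19, and check whether it is a (positive or negative) perfect cube.
Check small values of y:
  y = 0: RHS = -19 is not a perfect cube.
  y = 1: RHS = -10 is not a perfect cube.
  y = -1: RHS = -28 is not a perfect cube.
  y = 2: RHS = 53 is not a perfect cube.
  y = -2: RHS = -91 is not a perfect cube.
  y = 3: RHS = 224 is not a perfect cube.
  y = -3: RHS = -262 is not a perfect cube.
Continuing the search up to |y| = 40 finds no solutions either.
No (x, y) in the scanned range satisfies the equation.

No integer solutions with |y| ≤ 40.


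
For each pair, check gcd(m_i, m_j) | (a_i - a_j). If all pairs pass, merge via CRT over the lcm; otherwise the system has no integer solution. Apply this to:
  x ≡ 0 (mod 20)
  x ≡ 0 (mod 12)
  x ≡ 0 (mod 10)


Moduli 20, 12, 10 are not pairwise coprime, so CRT works modulo lcm(m_i) when all pairwise compatibility conditions hold.
Pairwise compatibility: gcd(m_i, m_j) must divide a_i - a_j for every pair.
Merge one congruence at a time:
  Start: x ≡ 0 (mod 20).
  Combine with x ≡ 0 (mod 12): gcd(20, 12) = 4; 0 - 0 = 0, which IS divisible by 4, so compatible.
    Write x = 0 + 20·t and substitute into x ≡ 0 (mod 12): 20·t ≡ 0 − 0 = 0 (mod 12).
    Divide the congruence (and modulus) by g = 4: 5·t ≡ 0 (mod 3).
    Reduce coefficients mod 3: 2·t ≡ 0 (mod 3).
    The inverse of 2 mod 3 is 2 (since 2·2 = 4 = 1·3 + 1), so t ≡ 2·0 = 0 ≡ 0 (mod 3).
    Then x = 0 + 20·0 = 0, valid modulo lcm(20, 12) = 60: x ≡ 0 (mod 60).
  Combine with x ≡ 0 (mod 10): gcd(60, 10) = 10; 0 - 0 = 0, which IS divisible by 10, so compatible.
    Write x = 0 + 60·t and substitute into x ≡ 0 (mod 10): 60·t ≡ 0 − 0 = 0 (mod 10).
    Divide the congruence (and modulus) by g = 10: 6·t ≡ 0 (mod 1).
    Modulo 1 every t works; take t = 0.
    Then x = 0 + 60·0 = 0, valid modulo lcm(60, 10) = 60: x ≡ 0 (mod 60).
Verify: 0 mod 20 = 0, 0 mod 12 = 0, 0 mod 10 = 0.

x ≡ 0 (mod 60).


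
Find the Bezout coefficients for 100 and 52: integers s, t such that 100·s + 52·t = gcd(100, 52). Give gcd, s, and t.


Euclidean algorithm on (100, 52) — divide until remainder is 0:
  100 = 1 · 52 + 48
  52 = 1 · 48 + 4
  48 = 12 · 4 + 0
gcd(100, 52) = 4.
Track Bezout coefficients alongside the remainders: start with r₀ = 100 = a·1 + b·0 (s = 1, t = 0) and r₁ = 52 = a·0 + b·1 (s = 0, t = 1); each new remainder r_{k+1} = r_{k-1} − q_k·r_k inherits s_{k+1} = s_{k-1} − q_k·s_k, t_{k+1} = t_{k-1} − q_k·t_k, so r_k = a·s_k + b·t_k at every step:
  q = 1: r = 48, s = 1 − 1·0 = 1, t = 0 − 1·1 = -1  (check: 100·1 + 52·(-1) = 48)
  q = 1: r = 4, s = 0 − 1·1 = -1, t = 1 − 1·(-1) = 2  (check: 100·(-1) + 52·2 = 4)
The row with r = 4 (the gcd) gives the Bezout coefficients s = -1, t = 2.
Result: 100 · (-1) + 52 · (2) = 4.

gcd(100, 52) = 4; s = -1, t = 2 (check: 100·(-1) + 52·2 = 4).


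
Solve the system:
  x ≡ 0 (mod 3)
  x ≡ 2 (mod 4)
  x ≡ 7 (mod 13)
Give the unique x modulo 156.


Moduli 3, 4, 13 are pairwise coprime; by CRT there is a unique solution modulo M = 3 · 4 · 13 = 156.
Solve pairwise, accumulating the modulus:
  Start with x ≡ 0 (mod 3).
  Combine with x ≡ 2 (mod 4): since gcd(3, 4) = 1, we get a unique residue mod 12.
    Write x = 0 + 3·t and substitute into x ≡ 2 (mod 4): 3·t ≡ 2 − 0 = 2 (mod 4).
    The inverse of 3 mod 4 is 3 (since 3·3 = 9 = 2·4 + 1), so t ≡ 3·2 = 6 ≡ 2 (mod 4).
    Then x = 0 + 3·2 = 6, valid modulo lcm(3, 4) = 12: x ≡ 6 (mod 12).
  Combine with x ≡ 7 (mod 13): since gcd(12, 13) = 1, we get a unique residue mod 156.
    Write x = 6 + 12·t and substitute into x ≡ 7 (mod 13): 12·t ≡ 7 − 6 = 1 (mod 13).
    The inverse of 12 mod 13 is 12 (since 12·12 = 144 = 11·13 + 1), so t ≡ 12·1 = 12 ≡ 12 (mod 13).
    Then x = 6 + 12·12 = 150, valid modulo lcm(12, 13) = 156: x ≡ 150 (mod 156).
Verify: 150 mod 3 = 0 ✓, 150 mod 4 = 2 ✓, 150 mod 13 = 7 ✓.

x ≡ 150 (mod 156).


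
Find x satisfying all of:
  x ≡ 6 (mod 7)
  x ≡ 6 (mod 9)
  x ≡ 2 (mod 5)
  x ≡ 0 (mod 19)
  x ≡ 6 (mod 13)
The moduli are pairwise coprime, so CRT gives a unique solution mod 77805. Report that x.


Product of moduli M = 7 · 9 · 5 · 19 · 13 = 77805.
Merge one congruence at a time:
  Start: x ≡ 6 (mod 7).
  Combine with x ≡ 6 (mod 9); new modulus lcm = 63.
    Write x = 6 + 7·t and substitute into x ≡ 6 (mod 9): 7·t ≡ 6 − 6 = 0 (mod 9).
    The inverse of 7 mod 9 is 4 (since 7·4 = 28 = 3·9 + 1), so t ≡ 4·0 = 0 ≡ 0 (mod 9).
    Then x = 6 + 7·0 = 6, valid modulo lcm(7, 9) = 63: x ≡ 6 (mod 63).
  Combine with x ≡ 2 (mod 5); new modulus lcm = 315.
    Write x = 6 + 63·t and substitute into x ≡ 2 (mod 5): 63·t ≡ 2 − 6 = -4 (mod 5).
    Reduce coefficients mod 5: 3·t ≡ 1 (mod 5).
    The inverse of 3 mod 5 is 2 (since 3·2 = 6 = 1·5 + 1), so t ≡ 2·1 = 2 ≡ 2 (mod 5).
    Then x = 6 + 63·2 = 132, valid modulo lcm(63, 5) = 315: x ≡ 132 (mod 315).
  Combine with x ≡ 0 (mod 19); new modulus lcm = 5985.
    Write x = 132 + 315·t and substitute into x ≡ 0 (mod 19): 315·t ≡ 0 − 132 = -132 (mod 19).
    Reduce coefficients mod 19: 11·t ≡ 1 (mod 19).
    The inverse of 11 mod 19 is 7 (since 11·7 = 77 = 4·19 + 1), so t ≡ 7·1 = 7 ≡ 7 (mod 19).
    Then x = 132 + 315·7 = 2337, valid modulo lcm(315, 19) = 5985: x ≡ 2337 (mod 5985).
  Combine with x ≡ 6 (mod 13); new modulus lcm = 77805.
    Write x = 2337 + 5985·t and substitute into x ≡ 6 (mod 13): 5985·t ≡ 6 − 2337 = -2331 (mod 13).
    Reduce coefficients mod 13: 5·t ≡ 9 (mod 13).
    The inverse of 5 mod 13 is 8 (since 5·8 = 40 = 3·13 + 1), so t ≡ 8·9 = 72 ≡ 7 (mod 13).
    Then x = 2337 + 5985·7 = 44232, valid modulo lcm(5985, 13) = 77805: x ≡ 44232 (mod 77805).
Verify against each original: 44232 mod 7 = 6, 44232 mod 9 = 6, 44232 mod 5 = 2, 44232 mod 19 = 0, 44232 mod 13 = 6.

x ≡ 44232 (mod 77805).


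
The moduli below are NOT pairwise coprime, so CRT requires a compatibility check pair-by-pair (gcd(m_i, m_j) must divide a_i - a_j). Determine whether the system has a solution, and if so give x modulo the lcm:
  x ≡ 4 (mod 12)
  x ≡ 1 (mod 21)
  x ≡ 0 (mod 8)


Moduli 12, 21, 8 are not pairwise coprime, so CRT works modulo lcm(m_i) when all pairwise compatibility conditions hold.
Pairwise compatibility: gcd(m_i, m_j) must divide a_i - a_j for every pair.
Merge one congruence at a time:
  Start: x ≡ 4 (mod 12).
  Combine with x ≡ 1 (mod 21): gcd(12, 21) = 3; 1 - 4 = -3, which IS divisible by 3, so compatible.
    Write x = 4 + 12·t and substitute into x ≡ 1 (mod 21): 12·t ≡ 1 − 4 = -3 (mod 21).
    Divide the congruence (and modulus) by g = 3: 4·t ≡ -1 (mod 7).
    Reduce coefficients mod 7: 4·t ≡ 6 (mod 7).
    The inverse of 4 mod 7 is 2 (since 4·2 = 8 = 1·7 + 1), so t ≡ 2·6 = 12 ≡ 5 (mod 7).
    Then x = 4 + 12·5 = 64, valid modulo lcm(12, 21) = 84: x ≡ 64 (mod 84).
  Combine with x ≡ 0 (mod 8): gcd(84, 8) = 4; 0 - 64 = -64, which IS divisible by 4, so compatible.
    Write x = 64 + 84·t and substitute into x ≡ 0 (mod 8): 84·t ≡ 0 − 64 = -64 (mod 8).
    Divide the congruence (and modulus) by g = 4: 21·t ≡ -16 (mod 2).
    Reduce coefficients mod 2: 1·t ≡ 0 (mod 2).
    So t ≡ 0 (mod 2).
    Then x = 64 + 84·0 = 64, valid modulo lcm(84, 8) = 168: x ≡ 64 (mod 168).
Verify: 64 mod 12 = 4, 64 mod 21 = 1, 64 mod 8 = 0.

x ≡ 64 (mod 168).


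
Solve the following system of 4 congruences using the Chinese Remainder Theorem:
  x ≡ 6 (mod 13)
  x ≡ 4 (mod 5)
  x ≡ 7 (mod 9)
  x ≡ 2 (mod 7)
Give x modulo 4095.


Product of moduli M = 13 · 5 · 9 · 7 = 4095.
Merge one congruence at a time:
  Start: x ≡ 6 (mod 13).
  Combine with x ≡ 4 (mod 5); new modulus lcm = 65.
    Write x = 6 + 13·t and substitute into x ≡ 4 (mod 5): 13·t ≡ 4 − 6 = -2 (mod 5).
    Reduce coefficients mod 5: 3·t ≡ 3 (mod 5).
    The inverse of 3 mod 5 is 2 (since 3·2 = 6 = 1·5 + 1), so t ≡ 2·3 = 6 ≡ 1 (mod 5).
    Then x = 6 + 13·1 = 19, valid modulo lcm(13, 5) = 65: x ≡ 19 (mod 65).
  Combine with x ≡ 7 (mod 9); new modulus lcm = 585.
    Write x = 19 + 65·t and substitute into x ≡ 7 (mod 9): 65·t ≡ 7 − 19 = -12 (mod 9).
    Reduce coefficients mod 9: 2·t ≡ 6 (mod 9).
    The inverse of 2 mod 9 is 5 (since 2·5 = 10 = 1·9 + 1), so t ≡ 5·6 = 30 ≡ 3 (mod 9).
    Then x = 19 + 65·3 = 214, valid modulo lcm(65, 9) = 585: x ≡ 214 (mod 585).
  Combine with x ≡ 2 (mod 7); new modulus lcm = 4095.
    Write x = 214 + 585·t and substitute into x ≡ 2 (mod 7): 585·t ≡ 2 − 214 = -212 (mod 7).
    Reduce coefficients mod 7: 4·t ≡ 5 (mod 7).
    The inverse of 4 mod 7 is 2 (since 4·2 = 8 = 1·7 + 1), so t ≡ 2·5 = 10 ≡ 3 (mod 7).
    Then x = 214 + 585·3 = 1969, valid modulo lcm(585, 7) = 4095: x ≡ 1969 (mod 4095).
Verify against each original: 1969 mod 13 = 6, 1969 mod 5 = 4, 1969 mod 9 = 7, 1969 mod 7 = 2.

x ≡ 1969 (mod 4095).


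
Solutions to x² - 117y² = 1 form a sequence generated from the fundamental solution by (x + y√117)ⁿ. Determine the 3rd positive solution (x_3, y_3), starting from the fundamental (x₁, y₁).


Step 1: Find the fundamental solution (x₁, y₁) of x² - 117y² = 1.
  Expand √117 as a continued fraction. a₀ = ⌊√117⌋ = 10; iterate m_{k+1} = d_k·a_k − m_k, d_{k+1} = (117 − m_{k+1}²)/d_k, a_{k+1} = ⌊(a₀ + m_{k+1})/d_{k+1}⌋ (starting m₀ = 0, d₀ = 1), with convergents p_k = a_k·p_{k-1} + p_{k-2}, q_k = a_k·q_{k-1} + q_{k-2} (p₋₁ = 1, q₋₁ = 0):
  k = 0: a₀ = 10; p₀/q₀ = 10/1; p₀² − 117·q₀² = 100 − 117 = -17.
  k = 1: m = 10, d = 17, a = ⌊(10 + 10)/17⌋ = 1; p/q = (1·10 + 1)/(1·1 + 0) = 11/1; p² − 117·q² = 121 − 117 = 4.
  k = 2: m = 7, d = 4, a = ⌊(10 + 7)/4⌋ = 4; p/q = (4·11 + 10)/(4·1 + 1) = 54/5; p² − 117·q² = 2916 − 2925 = -9.
  k = 3: m = 9, d = 9, a = ⌊(10 + 9)/9⌋ = 2; p/q = (2·54 + 11)/(2·5 + 1) = 119/11; p² − 117·q² = 14161 − 14157 = 4.
  k = 4: m = 9, d = 4, a = ⌊(10 + 9)/4⌋ = 4; p/q = (4·119 + 54)/(4·11 + 5) = 530/49; p² − 117·q² = 280900 − 280917 = -17.
  k = 5: m = 7, d = 17, a = ⌊(10 + 7)/17⌋ = 1; p/q = (1·530 + 119)/(1·49 + 11) = 649/60; p² − 117·q² = 421201 − 421200 = 1.
  The first convergent with p² − 117·q² = 1 gives the fundamental solution (x₁, y₁) = (649, 60).
Step 2: Apply the recurrence (x_{n+1}, y_{n+1}) = (x₁x_n + 117y₁y_n, x₁y_n + y₁x_n) repeatedly.
  From (x_1, y_1) = (649, 60): x_2 = 649·649 + 117·60·60 = 842401; y_2 = 649·60 + 60·649 = 77880.
  From (x_2, y_2) = (842401, 77880): x_3 = 649·842401 + 117·60·77880 = 1093435849; y_3 = 649·77880 + 60·842401 = 101088180.
Step 3: Verify x_3² - 117·y_3² = 1195601955878350801 - 1195601955878350800 = 1 (should be 1). ✓

(x_1, y_1) = (649, 60); (x_3, y_3) = (1093435849, 101088180).
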